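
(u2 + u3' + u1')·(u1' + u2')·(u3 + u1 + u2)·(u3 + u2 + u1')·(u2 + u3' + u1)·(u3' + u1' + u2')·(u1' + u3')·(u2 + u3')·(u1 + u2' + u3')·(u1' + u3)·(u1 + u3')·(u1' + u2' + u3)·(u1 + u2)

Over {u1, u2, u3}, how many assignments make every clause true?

1

There are 2^3 = 8 truth assignments over (u1, u2, u3).
Check each against the 13 clauses (columns in the order u1, u2, u3):
  F F F  ✗ fails (u3 + u1 + u2)
  F F T  ✗ fails (u2 + u3' + u1)
  F T F  ✓ satisfies all
  F T T  ✗ fails (u1 + u2' + u3')
  T F F  ✗ fails (u3 + u2 + u1')
  T F T  ✗ fails (u2 + u3' + u1')
  T T F  ✗ fails (u1' + u2')
  T T T  ✗ fails (u1' + u2')
1 of the 8 rows is a model.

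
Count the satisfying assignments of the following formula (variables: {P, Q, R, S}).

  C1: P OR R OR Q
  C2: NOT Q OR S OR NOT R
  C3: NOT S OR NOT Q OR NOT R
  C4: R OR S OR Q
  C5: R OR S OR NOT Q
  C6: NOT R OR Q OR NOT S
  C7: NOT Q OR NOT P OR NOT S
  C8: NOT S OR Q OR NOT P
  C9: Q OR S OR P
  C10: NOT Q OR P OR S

There are 2^4 = 16 truth assignments over (P, Q, R, S).
Check each against the 10 clauses (columns in the order P, Q, R, S):
  F F F F  ✗ fails (P OR R OR Q)
  F F F T  ✗ fails (P OR R OR Q)
  F F T F  ✗ fails (Q OR S OR P)
  F F T T  ✗ fails (NOT R OR Q OR NOT S)
  F T F F  ✗ fails (R OR S OR NOT Q)
  F T F T  ✓ satisfies all
  F T T F  ✗ fails (NOT Q OR S OR NOT R)
  F T T T  ✗ fails (NOT S OR NOT Q OR NOT R)
  T F F F  ✗ fails (R OR S OR Q)
  T F F T  ✗ fails (NOT S OR Q OR NOT P)
  T F T F  ✓ satisfies all
  T F T T  ✗ fails (NOT R OR Q OR NOT S)
  T T F F  ✗ fails (R OR S OR NOT Q)
  T T F T  ✗ fails (NOT Q OR NOT P OR NOT S)
  T T T F  ✗ fails (NOT Q OR S OR NOT R)
  T T T T  ✗ fails (NOT S OR NOT Q OR NOT R)
2 of the 16 rows are models.

2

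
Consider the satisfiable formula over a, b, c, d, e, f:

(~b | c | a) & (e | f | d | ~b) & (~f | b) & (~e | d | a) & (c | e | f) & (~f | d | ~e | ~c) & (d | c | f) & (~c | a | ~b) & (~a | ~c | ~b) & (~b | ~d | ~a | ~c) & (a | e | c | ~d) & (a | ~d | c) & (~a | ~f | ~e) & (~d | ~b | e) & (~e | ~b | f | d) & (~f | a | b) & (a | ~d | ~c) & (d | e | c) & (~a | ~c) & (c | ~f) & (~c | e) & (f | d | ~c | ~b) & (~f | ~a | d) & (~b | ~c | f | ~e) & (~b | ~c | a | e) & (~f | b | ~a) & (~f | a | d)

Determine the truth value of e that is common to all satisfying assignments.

Suppose e = 0.
From the singleton clause (~c), c = 0.
From the singleton clause (f), f = 1.
That conflicts with the unit clause (~f).
So every satisfying assignment has e = True.

True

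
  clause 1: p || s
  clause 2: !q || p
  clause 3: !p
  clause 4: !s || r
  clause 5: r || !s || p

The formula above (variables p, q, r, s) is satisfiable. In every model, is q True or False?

Suppose q = true.
(p) alone gives p = true.
That conflicts with the unit clause (!p).
So every satisfying assignment has q = False.

False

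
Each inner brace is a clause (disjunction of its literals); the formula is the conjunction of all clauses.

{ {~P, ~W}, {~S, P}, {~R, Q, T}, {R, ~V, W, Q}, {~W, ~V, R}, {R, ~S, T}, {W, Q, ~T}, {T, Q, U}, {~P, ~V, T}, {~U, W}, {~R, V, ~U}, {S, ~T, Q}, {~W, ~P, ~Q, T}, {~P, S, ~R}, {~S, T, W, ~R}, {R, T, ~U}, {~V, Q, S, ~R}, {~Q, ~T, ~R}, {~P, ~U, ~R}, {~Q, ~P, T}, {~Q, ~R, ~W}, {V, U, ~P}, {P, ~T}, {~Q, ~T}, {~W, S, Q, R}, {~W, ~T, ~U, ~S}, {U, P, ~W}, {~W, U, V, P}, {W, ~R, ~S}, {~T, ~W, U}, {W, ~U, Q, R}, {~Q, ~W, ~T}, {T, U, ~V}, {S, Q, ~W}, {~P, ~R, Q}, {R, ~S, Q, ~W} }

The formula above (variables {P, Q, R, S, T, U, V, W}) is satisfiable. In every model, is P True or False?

Suppose P = 1.
From the singleton clause (~W), W = 0.
From the singleton clause (~U), U = 0.
From the singleton clause (V), V = 1.
From the singleton clause (T), T = 1.
From the singleton clause (Q), Q = 1.
That conflicts with the unit clause (~Q).
So every satisfying assignment has P = False.

False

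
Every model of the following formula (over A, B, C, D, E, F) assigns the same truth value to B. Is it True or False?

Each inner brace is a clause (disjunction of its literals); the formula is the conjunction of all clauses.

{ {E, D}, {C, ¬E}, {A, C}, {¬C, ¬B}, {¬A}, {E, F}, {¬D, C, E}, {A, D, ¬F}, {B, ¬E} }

Suppose B = True.
Unit clause (¬C) forces C = False.
Unit clause (¬E) forces E = False.
Unit clause (D) forces D = True.
But (¬D) is also a unit clause — contradiction.
So every satisfying assignment has B = False.

False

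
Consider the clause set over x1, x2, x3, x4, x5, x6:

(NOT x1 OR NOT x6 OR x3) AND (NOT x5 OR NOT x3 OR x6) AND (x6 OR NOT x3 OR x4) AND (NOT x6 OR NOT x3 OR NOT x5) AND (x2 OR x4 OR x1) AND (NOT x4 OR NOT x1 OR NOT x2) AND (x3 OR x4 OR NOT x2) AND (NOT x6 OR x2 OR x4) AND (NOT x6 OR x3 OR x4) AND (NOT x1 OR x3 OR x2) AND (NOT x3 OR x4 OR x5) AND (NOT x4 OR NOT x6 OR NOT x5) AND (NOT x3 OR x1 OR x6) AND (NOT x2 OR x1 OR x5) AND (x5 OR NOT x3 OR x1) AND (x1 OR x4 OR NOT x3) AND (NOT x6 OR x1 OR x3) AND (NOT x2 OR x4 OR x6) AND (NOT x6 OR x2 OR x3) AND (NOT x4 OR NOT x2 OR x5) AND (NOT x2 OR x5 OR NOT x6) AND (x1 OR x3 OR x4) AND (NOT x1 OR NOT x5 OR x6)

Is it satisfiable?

Yes

Case x1 = false:
Case x2 = false:
From the singleton clause (x4), x4 = true.
Case x6 = false:
From the singleton clause (NOT x3), x3 = false.
All clauses hold; x5 can take either value.
A satisfying assignment: x1 ↦ false, x2 ↦ false, x3 ↦ false, x4 ↦ true, x5 ↦ false, x6 ↦ false.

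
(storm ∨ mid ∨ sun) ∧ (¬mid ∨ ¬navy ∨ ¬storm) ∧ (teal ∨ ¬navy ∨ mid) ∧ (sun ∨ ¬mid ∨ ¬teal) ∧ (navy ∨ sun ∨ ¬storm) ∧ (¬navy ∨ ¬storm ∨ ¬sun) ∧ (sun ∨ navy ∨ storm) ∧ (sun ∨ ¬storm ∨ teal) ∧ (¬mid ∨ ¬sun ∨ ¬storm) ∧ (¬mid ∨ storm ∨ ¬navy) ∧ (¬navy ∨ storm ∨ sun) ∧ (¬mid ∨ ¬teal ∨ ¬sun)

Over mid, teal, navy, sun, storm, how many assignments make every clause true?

7

There are 2^5 = 32 truth assignments over (mid, teal, navy, sun, storm).
Split on mid. With mid = True, the clauses containing mid are satisfied and ¬mid drops from the rest; 1 of the 2^4 = 16 assignments to the other variables satisfy what remains.
With mid = False, by the same count on the reduced clause set, 6 assignments work.
(One model: mid=F, teal=F, navy=F, sun=T, storm=F.)
Total: 1 + 6 = 7.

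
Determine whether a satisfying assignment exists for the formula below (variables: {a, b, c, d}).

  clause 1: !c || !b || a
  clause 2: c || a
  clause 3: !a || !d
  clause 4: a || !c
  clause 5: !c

From the singleton clause (!c), c = false.
From the singleton clause (a), a = true.
From the singleton clause (!d), d = false.
All clauses hold; b can take either value.
A satisfying assignment: a: true,  b: false,  c: false,  d: false.

Satisfiable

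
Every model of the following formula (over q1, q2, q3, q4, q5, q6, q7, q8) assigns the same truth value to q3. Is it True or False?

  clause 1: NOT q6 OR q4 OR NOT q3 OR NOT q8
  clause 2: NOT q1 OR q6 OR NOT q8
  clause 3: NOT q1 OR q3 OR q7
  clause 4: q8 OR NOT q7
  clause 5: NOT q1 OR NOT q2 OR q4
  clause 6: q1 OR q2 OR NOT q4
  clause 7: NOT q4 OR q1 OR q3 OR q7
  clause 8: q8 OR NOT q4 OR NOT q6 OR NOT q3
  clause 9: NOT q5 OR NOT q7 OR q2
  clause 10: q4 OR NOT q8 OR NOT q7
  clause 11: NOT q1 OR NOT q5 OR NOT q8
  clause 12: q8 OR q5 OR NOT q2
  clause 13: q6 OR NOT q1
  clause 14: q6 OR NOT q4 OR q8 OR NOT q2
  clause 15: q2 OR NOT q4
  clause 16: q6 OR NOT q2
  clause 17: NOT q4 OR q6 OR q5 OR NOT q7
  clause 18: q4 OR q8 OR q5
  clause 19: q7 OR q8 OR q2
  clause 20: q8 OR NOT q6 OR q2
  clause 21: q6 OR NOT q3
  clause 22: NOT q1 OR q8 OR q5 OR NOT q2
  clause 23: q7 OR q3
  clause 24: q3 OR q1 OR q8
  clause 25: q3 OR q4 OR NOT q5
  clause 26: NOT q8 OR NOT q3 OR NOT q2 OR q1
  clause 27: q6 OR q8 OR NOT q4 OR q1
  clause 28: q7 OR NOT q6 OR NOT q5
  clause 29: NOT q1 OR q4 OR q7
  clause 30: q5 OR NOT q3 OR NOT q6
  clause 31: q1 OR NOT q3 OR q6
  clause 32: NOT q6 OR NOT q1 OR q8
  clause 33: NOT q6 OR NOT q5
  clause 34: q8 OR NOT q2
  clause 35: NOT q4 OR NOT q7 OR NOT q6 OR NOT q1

False

Suppose q3 = true.
From the singleton clause (q6), q6 = true.
From the singleton clause (q5), q5 = true.
Now (NOT q5) is unsatisfied and unit — conflict.
So every satisfying assignment has q3 = False.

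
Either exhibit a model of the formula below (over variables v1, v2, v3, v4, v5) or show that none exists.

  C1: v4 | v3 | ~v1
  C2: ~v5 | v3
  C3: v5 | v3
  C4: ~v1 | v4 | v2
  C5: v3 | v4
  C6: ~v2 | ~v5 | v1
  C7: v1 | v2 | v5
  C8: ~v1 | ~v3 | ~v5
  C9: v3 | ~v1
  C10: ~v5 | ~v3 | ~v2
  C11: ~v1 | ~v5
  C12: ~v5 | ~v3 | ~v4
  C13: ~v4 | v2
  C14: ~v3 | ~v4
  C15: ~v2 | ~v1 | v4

v1: 0, v2: 1, v3: 1, v4: 0, v5: 0

Suppose v5 = 0.
The clause (v3) is unit, so v3 = 1.
The clause (~v4) is unit, so v4 = 0.
Suppose v1 = 0.
The clause (v2) is unit, so v2 = 1.
All clauses are satisfied.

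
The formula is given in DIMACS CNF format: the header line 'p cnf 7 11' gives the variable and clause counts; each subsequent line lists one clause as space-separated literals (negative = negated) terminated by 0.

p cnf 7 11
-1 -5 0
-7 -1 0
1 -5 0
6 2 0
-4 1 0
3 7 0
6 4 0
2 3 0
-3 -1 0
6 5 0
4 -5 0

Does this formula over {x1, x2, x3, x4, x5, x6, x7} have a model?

Try x1 = False.
Unit clause (¬x5) forces x5 = False.
Unit clause (¬x4) forces x4 = False.
Unit clause (x6) forces x6 = True.
Try x3 = True.
Every clause is now satisfied; x2, x7 are unconstrained.
A satisfying assignment: x1 ↦ False,  x2 ↦ False,  x3 ↦ True,  x4 ↦ False,  x5 ↦ False,  x6 ↦ True,  x7 ↦ False.

Yes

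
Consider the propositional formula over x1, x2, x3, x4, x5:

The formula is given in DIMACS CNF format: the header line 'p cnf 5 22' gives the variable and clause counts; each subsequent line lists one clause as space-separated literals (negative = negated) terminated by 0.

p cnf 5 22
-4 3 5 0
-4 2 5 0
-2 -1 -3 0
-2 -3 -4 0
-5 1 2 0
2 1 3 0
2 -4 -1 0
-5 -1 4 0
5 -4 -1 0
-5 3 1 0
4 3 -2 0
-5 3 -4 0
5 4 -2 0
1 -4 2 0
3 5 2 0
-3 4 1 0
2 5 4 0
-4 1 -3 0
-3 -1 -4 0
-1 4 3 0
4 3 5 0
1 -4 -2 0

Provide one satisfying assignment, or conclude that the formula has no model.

UNSATISFIABLE

Case x4 = False:
Case x5 = False:
Unit clause (¬x2) forces x2 = False.
That conflicts with the unit clause (x2).
That branch fails; take x5 = True instead.
Unit clause (¬x1) forces x1 = False.
Unit clause (x2) forces x2 = True.
Unit clause (x3) forces x3 = True.
That conflicts with the unit clause (¬x3).
Either choice for x5 ends in contradiction.
That branch fails; take x4 = True instead.
Case x3 = True:
Unit clause (¬x2) forces x2 = False.
Unit clause (x5) forces x5 = True.
Unit clause (x1) forces x1 = True.
That conflicts with the unit clause (¬x1).
That branch fails; take x3 = False instead.
Unit clause (x5) forces x5 = True.
That conflicts with the unit clause (¬x5).
Either choice for x3 ends in contradiction.
Either choice for x4 ends in contradiction.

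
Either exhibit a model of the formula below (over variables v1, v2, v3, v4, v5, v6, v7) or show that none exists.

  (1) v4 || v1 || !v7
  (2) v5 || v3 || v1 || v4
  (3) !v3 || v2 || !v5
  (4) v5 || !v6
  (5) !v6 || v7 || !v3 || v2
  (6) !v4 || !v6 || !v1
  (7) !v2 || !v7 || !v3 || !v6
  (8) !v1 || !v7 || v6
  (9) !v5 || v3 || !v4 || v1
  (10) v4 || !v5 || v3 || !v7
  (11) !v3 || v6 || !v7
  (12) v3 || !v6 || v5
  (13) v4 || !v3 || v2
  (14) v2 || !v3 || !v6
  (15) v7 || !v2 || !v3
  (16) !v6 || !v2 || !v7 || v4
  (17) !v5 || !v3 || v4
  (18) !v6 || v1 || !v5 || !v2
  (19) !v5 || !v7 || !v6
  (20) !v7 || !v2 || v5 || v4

Try v5 = true.
Try v3 = false.
Try v4 = false.
From the singleton clause (!v7), v7 = false.
Try v6 = false.
No clause remains; v1, v2 are free.

v1 ↦ true; v2 ↦ false; v3 ↦ false; v4 ↦ false; v5 ↦ true; v6 ↦ false; v7 ↦ false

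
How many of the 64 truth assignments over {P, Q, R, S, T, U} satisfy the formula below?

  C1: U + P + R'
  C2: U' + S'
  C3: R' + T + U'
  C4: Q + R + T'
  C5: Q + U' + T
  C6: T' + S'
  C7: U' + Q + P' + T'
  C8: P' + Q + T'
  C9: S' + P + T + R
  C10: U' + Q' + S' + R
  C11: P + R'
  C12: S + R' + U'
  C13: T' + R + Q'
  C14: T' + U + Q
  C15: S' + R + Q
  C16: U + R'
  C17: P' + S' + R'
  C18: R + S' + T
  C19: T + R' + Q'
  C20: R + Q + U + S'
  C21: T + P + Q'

There are 2^6 = 64 truth assignments over (P, Q, R, S, T, U).
Split on T. With T = 1, the clauses containing T are satisfied and T' drops from the rest; 0 of the 2^5 = 32 assignments to the other variables satisfy what remains.
With T = 0, by the same count on the reduced clause set, 4 assignments work.
(One model: P=F, Q=F, R=F, S=F, T=F, U=F.)
Total: 0 + 4 = 4.

4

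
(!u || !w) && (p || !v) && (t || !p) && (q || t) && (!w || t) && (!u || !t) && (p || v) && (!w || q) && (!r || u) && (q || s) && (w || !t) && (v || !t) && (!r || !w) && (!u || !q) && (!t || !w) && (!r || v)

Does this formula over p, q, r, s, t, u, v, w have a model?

Try u = false.
(!r) alone gives r = false.
Try p = true.
(t) alone gives t = true.
(w) alone gives w = true.
But (!w) is also a unit clause — contradiction.
Backtrack on p: now try p = false.
(!v) alone gives v = false.
But (v) is also a unit clause — contradiction.
Either choice for p ends in contradiction.
Backtrack on u: now try u = true.
(!w) alone gives w = false.
(!t) alone gives t = false.
(!p) alone gives p = false.
(!v) alone gives v = false.
But (v) is also a unit clause — contradiction.
Either choice for u ends in contradiction.
No assignment satisfies every clause.

No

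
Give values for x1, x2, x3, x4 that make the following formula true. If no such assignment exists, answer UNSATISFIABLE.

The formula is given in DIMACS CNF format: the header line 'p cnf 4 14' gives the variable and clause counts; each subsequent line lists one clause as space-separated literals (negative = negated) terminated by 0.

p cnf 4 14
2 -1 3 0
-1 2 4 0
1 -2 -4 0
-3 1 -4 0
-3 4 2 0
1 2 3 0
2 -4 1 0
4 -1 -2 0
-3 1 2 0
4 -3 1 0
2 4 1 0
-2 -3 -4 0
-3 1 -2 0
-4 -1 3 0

Suppose x2 = True.
Suppose x1 = False.
From the singleton clause (¬x4), x4 = False.
From the singleton clause (¬x3), x3 = False.
All clauses are satisfied.

x1 ↦ False; x2 ↦ True; x3 ↦ False; x4 ↦ False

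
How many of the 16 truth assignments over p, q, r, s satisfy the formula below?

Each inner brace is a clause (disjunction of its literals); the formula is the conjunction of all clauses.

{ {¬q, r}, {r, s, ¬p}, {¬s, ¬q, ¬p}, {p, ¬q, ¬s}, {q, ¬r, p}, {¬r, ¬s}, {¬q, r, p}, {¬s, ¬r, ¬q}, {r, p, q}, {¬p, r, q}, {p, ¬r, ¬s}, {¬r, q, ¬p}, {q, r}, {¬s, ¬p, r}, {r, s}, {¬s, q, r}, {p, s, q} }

2

There are 2^4 = 16 truth assignments over (p, q, r, s).
Split on r. With r = True, the clauses containing r are satisfied and ¬r drops from the rest; 2 of the 2^3 = 8 assignments to the other variables satisfy what remains.
With r = False, by the same count on the reduced clause set, 0 assignments work.
Total: 2 + 0 = 2.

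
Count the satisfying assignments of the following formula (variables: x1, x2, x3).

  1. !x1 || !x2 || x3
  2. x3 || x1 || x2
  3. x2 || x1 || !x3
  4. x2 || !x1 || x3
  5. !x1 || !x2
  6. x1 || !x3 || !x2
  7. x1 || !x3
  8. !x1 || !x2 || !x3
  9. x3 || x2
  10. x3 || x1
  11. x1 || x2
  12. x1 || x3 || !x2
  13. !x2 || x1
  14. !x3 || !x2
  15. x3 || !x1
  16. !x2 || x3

1

There are 2^3 = 8 truth assignments over (x1, x2, x3).
Check each against the 16 clauses (columns in the order x1, x2, x3):
  F F F  ✗ fails (x3 || x1 || x2)
  F F T  ✗ fails (x2 || x1 || !x3)
  F T F  ✗ fails (x3 || x1)
  F T T  ✗ fails (x1 || !x3 || !x2)
  T F F  ✗ fails (x2 || !x1 || x3)
  T F T  ✓ satisfies all
  T T F  ✗ fails (!x1 || !x2 || x3)
  T T T  ✗ fails (!x1 || !x2)
1 of the 8 rows is a model.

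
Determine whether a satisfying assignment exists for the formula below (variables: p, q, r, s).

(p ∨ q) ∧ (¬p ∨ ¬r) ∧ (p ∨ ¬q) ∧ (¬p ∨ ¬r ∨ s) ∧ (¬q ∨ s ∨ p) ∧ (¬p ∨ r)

Branch on p: set p = True.
The clause (¬r) is unit, so r = False.
Now (r) is unsatisfied and unit — conflict.
Undo p and try p = False.
The clause (q) is unit, so q = True.
Now (¬q) is unsatisfied and unit — conflict.
Neither p = True nor p = False works.
No assignment satisfies every clause.

No, unsatisfiable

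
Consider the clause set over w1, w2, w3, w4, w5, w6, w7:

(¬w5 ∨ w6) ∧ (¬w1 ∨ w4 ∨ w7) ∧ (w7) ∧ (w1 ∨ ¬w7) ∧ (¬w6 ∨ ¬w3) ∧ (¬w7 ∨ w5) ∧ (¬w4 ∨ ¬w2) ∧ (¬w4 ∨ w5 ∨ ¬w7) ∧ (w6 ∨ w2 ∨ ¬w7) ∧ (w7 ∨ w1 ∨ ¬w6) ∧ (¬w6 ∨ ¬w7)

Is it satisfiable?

Unsatisfiable

Unit clause (w7) forces w7 = True.
Unit clause (w1) forces w1 = True.
Unit clause (w5) forces w5 = True.
Unit clause (w6) forces w6 = True.
That conflicts with the unit clause (¬w6).
No assignment satisfies every clause.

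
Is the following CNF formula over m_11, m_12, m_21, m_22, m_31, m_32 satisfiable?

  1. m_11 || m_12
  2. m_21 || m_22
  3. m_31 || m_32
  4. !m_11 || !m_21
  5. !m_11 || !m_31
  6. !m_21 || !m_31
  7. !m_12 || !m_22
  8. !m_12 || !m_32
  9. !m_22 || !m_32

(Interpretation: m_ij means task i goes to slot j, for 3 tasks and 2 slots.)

Suppose m_11 = true.
The clause (!m_21) is unit, so m_21 = false.
The clause (m_22) is unit, so m_22 = true.
The clause (!m_31) is unit, so m_31 = false.
The clause (m_32) is unit, so m_32 = true.
Now (!m_32) is unsatisfied and unit — conflict.
Backtrack on m_11: now try m_11 = false.
The clause (m_12) is unit, so m_12 = true.
The clause (!m_22) is unit, so m_22 = false.
The clause (m_21) is unit, so m_21 = true.
The clause (!m_31) is unit, so m_31 = false.
The clause (m_32) is unit, so m_32 = true.
Now (!m_32) is unsatisfied and unit — conflict.
Neither m_11 = true nor m_11 = false works.
No assignment satisfies every clause.

Unsatisfiable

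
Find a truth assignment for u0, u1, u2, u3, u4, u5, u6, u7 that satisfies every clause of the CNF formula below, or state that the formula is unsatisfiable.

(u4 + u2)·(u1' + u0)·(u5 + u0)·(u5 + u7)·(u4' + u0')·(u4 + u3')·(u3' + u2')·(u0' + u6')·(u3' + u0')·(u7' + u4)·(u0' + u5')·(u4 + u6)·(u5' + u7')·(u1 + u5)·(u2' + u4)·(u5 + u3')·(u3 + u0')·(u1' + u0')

u0: 0, u1: 0, u2: 1, u3: 0, u4: 1, u5: 1, u6: 1, u7: 0

Case u4 = 1:
Unit clause (u0') forces u0 = 0.
Unit clause (u1') forces u1 = 0.
Unit clause (u5) forces u5 = 1.
Unit clause (u7') forces u7 = 0.
Case u3 = 0:
All clauses hold; u2, u6 can take either value.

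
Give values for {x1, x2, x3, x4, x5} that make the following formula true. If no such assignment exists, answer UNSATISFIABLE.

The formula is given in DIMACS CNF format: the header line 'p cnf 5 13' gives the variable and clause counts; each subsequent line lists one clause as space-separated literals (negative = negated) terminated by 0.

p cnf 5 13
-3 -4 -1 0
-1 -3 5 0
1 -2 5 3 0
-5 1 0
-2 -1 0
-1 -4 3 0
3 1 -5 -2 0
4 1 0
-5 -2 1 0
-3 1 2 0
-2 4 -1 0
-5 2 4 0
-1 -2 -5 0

x1 ↦ False; x2 ↦ True; x3 ↦ True; x4 ↦ True; x5 ↦ False

Suppose x5 = False.
Suppose x1 = False.
Unit clause (x4) forces x4 = True.
Suppose x2 = True.
Unit clause (x3) forces x3 = True.
Every clause now holds.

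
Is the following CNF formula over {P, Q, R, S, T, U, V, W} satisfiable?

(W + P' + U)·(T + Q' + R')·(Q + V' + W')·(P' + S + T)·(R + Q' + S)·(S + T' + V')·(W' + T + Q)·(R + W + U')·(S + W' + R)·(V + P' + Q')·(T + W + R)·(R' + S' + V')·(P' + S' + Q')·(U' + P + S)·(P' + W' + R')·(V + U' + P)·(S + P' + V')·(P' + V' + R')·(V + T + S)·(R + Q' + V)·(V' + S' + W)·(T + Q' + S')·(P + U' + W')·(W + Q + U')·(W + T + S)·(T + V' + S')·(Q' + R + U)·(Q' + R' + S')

Yes

Suppose W = 0.
Suppose P = 0.
Suppose R = 0.
Unit clause (U') forces U = 0.
Unit clause (T) forces T = 1.
Unit clause (Q') forces Q = 0.
Suppose S = 1.
Unit clause (V') forces V = 0.
All clauses are satisfied.
A satisfying assignment: P ↦ 0,  Q ↦ 0,  R ↦ 0,  S ↦ 1,  T ↦ 1,  U ↦ 0,  V ↦ 0,  W ↦ 0.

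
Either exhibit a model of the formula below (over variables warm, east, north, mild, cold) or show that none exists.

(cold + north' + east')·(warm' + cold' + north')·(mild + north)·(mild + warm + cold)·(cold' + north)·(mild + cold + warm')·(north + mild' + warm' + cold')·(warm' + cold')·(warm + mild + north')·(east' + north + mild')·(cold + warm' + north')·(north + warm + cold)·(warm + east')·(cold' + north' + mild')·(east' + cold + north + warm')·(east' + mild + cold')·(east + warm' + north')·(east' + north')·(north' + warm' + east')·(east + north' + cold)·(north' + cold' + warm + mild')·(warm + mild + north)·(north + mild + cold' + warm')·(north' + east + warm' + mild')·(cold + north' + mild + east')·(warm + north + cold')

Suppose mild = 1.
Suppose cold = 0.
Suppose north = 0.
From the singleton clause (east'), east = 0.
From the singleton clause (warm), warm = 1.
This assignment satisfies each clause.

warm: 1; east: 0; north: 0; mild: 1; cold: 0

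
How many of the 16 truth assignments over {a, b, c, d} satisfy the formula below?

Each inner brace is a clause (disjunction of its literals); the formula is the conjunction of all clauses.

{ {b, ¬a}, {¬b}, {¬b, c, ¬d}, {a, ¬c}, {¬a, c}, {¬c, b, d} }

2

There are 2^4 = 16 truth assignments over (a, b, c, d).
Split on d. With d = True, the clauses containing d are satisfied and ¬d drops from the rest; 1 of the 2^3 = 8 assignments to the other variables satisfy what remains.
With d = False, by the same count on the reduced clause set, 1 assignment works.
(One model: a=F, b=F, c=F, d=F.)
Total: 1 + 1 = 2.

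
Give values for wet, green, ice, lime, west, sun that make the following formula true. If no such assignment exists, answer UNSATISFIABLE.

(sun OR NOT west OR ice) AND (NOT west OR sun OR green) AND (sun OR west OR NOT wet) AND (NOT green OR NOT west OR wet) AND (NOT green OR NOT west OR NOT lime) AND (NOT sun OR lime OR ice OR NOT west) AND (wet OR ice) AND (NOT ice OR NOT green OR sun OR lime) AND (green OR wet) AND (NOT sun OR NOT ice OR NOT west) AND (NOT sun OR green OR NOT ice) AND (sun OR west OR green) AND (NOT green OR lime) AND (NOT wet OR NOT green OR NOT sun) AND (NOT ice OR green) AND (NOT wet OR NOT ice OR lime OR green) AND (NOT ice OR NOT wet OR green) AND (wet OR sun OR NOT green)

Branch on wet: set wet = true.
Branch on sun: set sun = true.
From the singleton clause (NOT green), green = false.
From the singleton clause (NOT ice), ice = false.
Branch on lime: set lime = true.
All clauses hold; west can take either value.

wet: true,  green: false,  ice: false,  lime: true,  west: false,  sun: true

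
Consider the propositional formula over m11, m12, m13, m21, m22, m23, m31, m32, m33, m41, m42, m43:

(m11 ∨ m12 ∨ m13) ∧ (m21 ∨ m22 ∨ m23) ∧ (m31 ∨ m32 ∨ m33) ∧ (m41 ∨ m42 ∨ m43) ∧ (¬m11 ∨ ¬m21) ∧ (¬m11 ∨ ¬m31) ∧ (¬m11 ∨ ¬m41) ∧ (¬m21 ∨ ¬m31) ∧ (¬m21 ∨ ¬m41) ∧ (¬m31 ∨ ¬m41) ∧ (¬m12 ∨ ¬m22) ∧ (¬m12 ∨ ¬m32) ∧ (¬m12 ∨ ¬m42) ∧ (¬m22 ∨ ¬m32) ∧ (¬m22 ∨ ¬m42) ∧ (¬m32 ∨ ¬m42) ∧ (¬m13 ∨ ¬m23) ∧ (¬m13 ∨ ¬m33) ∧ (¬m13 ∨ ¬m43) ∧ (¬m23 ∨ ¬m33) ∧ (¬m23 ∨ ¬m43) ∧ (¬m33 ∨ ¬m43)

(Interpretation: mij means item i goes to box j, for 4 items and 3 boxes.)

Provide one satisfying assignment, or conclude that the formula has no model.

UNSATISFIABLE

Suppose m11 = False.
Suppose m12 = True.
(¬m22) alone gives m22 = False.
(¬m32) alone gives m32 = False.
(¬m42) alone gives m42 = False.
Suppose m21 = True.
(¬m31) alone gives m31 = False.
(m33) alone gives m33 = True.
(¬m41) alone gives m41 = False.
(m43) alone gives m43 = True.
But (¬m43) is also a unit clause — contradiction.
Backtrack on m21: now try m21 = False.
(m23) alone gives m23 = True.
(¬m13) alone gives m13 = False.
(¬m33) alone gives m33 = False.
(m31) alone gives m31 = True.
(¬m41) alone gives m41 = False.
(m43) alone gives m43 = True.
But (¬m43) is also a unit clause — contradiction.
Neither m21 = True nor m21 = False works.
Backtrack on m12: now try m12 = False.
(m13) alone gives m13 = True.
(¬m23) alone gives m23 = False.
(¬m33) alone gives m33 = False.
(¬m43) alone gives m43 = False.
Suppose m21 = True.
(¬m31) alone gives m31 = False.
(m32) alone gives m32 = True.
(¬m41) alone gives m41 = False.
(m42) alone gives m42 = True.
But (¬m42) is also a unit clause — contradiction.
Backtrack on m21: now try m21 = False.
(m22) alone gives m22 = True.
(¬m32) alone gives m32 = False.
(m31) alone gives m31 = True.
(¬m41) alone gives m41 = False.
(m42) alone gives m42 = True.
But (¬m42) is also a unit clause — contradiction.
Neither m21 = True nor m21 = False works.
Neither m12 = True nor m12 = False works.
Backtrack on m11: now try m11 = True.
(¬m21) alone gives m21 = False.
(¬m31) alone gives m31 = False.
(¬m41) alone gives m41 = False.
Suppose m22 = True.
(¬m12) alone gives m12 = False.
(¬m32) alone gives m32 = False.
(m33) alone gives m33 = True.
(¬m42) alone gives m42 = False.
(m43) alone gives m43 = True.
But (¬m43) is also a unit clause — contradiction.
Backtrack on m22: now try m22 = False.
(m23) alone gives m23 = True.
(¬m13) alone gives m13 = False.
(¬m33) alone gives m33 = False.
(m32) alone gives m32 = True.
(¬m12) alone gives m12 = False.
(¬m42) alone gives m42 = False.
(m43) alone gives m43 = True.
But (¬m43) is also a unit clause — contradiction.
Neither m22 = True nor m22 = False works.
Neither m11 = True nor m11 = False works.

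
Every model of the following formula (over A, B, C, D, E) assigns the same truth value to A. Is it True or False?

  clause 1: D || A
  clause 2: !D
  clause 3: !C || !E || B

Suppose A = false.
(D) alone gives D = true.
Now (!D) is unsatisfied and unit — conflict.
So every satisfying assignment has A = True.

True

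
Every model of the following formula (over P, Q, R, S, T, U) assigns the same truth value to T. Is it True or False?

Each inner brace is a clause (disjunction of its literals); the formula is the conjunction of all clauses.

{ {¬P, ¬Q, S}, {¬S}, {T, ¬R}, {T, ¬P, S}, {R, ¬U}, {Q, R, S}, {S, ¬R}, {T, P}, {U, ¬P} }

Suppose T = False.
From the singleton clause (¬S), S = False.
From the singleton clause (¬R), R = False.
From the singleton clause (¬P), P = False.
But (P) is also a unit clause — contradiction.
So every satisfying assignment has T = True.

True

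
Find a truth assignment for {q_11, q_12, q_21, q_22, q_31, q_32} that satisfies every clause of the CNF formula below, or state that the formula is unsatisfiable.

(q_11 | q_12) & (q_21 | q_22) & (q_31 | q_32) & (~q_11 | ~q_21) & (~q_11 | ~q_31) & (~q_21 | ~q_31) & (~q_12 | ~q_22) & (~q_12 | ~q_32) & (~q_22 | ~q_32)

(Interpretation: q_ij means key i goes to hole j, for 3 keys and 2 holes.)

UNSATISFIABLE

Branch on q_11: set q_11 = 1.
From the singleton clause (~q_21), q_21 = 0.
From the singleton clause (q_22), q_22 = 1.
From the singleton clause (~q_31), q_31 = 0.
From the singleton clause (q_32), q_32 = 1.
But (~q_32) is also a unit clause — contradiction.
So q_11 must be the other value — set q_11 = 0.
From the singleton clause (q_12), q_12 = 1.
From the singleton clause (~q_22), q_22 = 0.
From the singleton clause (q_21), q_21 = 1.
From the singleton clause (~q_31), q_31 = 0.
From the singleton clause (q_32), q_32 = 1.
But (~q_32) is also a unit clause — contradiction.
Neither q_11 = 1 nor q_11 = 0 works.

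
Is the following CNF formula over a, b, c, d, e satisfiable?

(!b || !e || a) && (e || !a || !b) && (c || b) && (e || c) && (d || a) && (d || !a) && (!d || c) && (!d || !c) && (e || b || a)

No, unsatisfiable

Branch on c: set c = true.
Unit clause (!d) forces d = false.
Unit clause (a) forces a = true.
Now (!a) is unsatisfied and unit — conflict.
That branch fails; take c = false instead.
Unit clause (b) forces b = true.
Unit clause (e) forces e = true.
Unit clause (a) forces a = true.
Unit clause (d) forces d = true.
Now (!d) is unsatisfied and unit — conflict.
Neither c = true nor c = false works.
No assignment satisfies every clause.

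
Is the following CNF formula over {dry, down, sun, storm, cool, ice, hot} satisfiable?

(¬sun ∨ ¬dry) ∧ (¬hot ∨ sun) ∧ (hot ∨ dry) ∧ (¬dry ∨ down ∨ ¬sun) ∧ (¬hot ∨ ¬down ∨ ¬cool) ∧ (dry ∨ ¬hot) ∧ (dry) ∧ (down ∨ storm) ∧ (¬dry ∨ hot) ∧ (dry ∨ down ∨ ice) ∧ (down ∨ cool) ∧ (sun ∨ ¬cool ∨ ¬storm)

From the singleton clause (dry), dry = True.
From the singleton clause (¬sun), sun = False.
From the singleton clause (¬hot), hot = False.
But (hot) is also a unit clause — contradiction.
No assignment satisfies every clause.

Unsatisfiable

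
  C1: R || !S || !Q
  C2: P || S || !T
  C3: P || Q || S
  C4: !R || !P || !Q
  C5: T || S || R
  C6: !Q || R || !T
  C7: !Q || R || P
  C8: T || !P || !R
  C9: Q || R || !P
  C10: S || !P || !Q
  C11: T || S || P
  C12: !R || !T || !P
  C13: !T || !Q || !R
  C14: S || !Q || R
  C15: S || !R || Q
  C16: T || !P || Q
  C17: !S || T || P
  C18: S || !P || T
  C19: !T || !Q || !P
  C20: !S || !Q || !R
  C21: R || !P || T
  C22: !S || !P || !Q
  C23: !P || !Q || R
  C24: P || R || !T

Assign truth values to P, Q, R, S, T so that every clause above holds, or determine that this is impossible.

P ↦ false,  Q ↦ false,  R ↦ true,  S ↦ true,  T ↦ true

Suppose R = true.
Suppose P = false.
Suppose S = true.
Unit clause (T) forces T = true.
Unit clause (!Q) forces Q = false.
All clauses are satisfied.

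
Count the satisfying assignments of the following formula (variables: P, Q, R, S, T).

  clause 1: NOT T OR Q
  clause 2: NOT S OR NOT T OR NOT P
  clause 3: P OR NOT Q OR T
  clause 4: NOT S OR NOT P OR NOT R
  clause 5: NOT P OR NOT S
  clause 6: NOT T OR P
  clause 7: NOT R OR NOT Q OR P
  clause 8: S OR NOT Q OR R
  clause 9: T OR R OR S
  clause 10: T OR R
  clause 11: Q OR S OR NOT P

4

There are 2^5 = 32 truth assignments over (P, Q, R, S, T).
Split on T. With T = true, the clauses containing T are satisfied and NOT T drops from the rest; 1 of the 2^4 = 16 assignments to the other variables satisfy what remains.
With T = false, by the same count on the reduced clause set, 3 assignments work.
Total: 1 + 3 = 4.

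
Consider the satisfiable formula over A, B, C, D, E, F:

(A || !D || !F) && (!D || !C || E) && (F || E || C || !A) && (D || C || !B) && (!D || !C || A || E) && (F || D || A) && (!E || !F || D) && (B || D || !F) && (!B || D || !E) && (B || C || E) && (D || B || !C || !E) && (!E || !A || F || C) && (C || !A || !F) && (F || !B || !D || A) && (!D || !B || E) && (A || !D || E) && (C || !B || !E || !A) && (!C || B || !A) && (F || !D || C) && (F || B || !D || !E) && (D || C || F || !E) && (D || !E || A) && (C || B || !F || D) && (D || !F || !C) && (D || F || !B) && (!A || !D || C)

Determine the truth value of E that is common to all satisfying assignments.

True

Suppose E = false.
Try D = false.
Try C = true.
The clause (!F) is unit, so F = false.
The clause (A) is unit, so A = true.
The clause (B) is unit, so B = true.
Now (!B) is unsatisfied and unit — conflict.
That branch fails; take C = false instead.
The clause (!B) is unit, so B = false.
Now (B) is unsatisfied and unit — conflict.
Neither C = true nor C = false works.
That branch fails; take D = true instead.
The clause (!C) is unit, so C = false.
The clause (B) is unit, so B = true.
Now (!B) is unsatisfied and unit — conflict.
Neither D = true nor D = false works.
So every satisfying assignment has E = True.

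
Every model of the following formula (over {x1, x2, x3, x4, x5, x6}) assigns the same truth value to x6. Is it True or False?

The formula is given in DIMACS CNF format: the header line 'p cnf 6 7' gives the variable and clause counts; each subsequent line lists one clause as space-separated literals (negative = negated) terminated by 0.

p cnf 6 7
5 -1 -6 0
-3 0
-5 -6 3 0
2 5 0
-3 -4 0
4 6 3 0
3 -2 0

Suppose x6 = True.
From the singleton clause (¬x3), x3 = False.
From the singleton clause (¬x5), x5 = False.
From the singleton clause (¬x1), x1 = False.
From the singleton clause (x2), x2 = True.
But (¬x2) is also a unit clause — contradiction.
So every satisfying assignment has x6 = False.

False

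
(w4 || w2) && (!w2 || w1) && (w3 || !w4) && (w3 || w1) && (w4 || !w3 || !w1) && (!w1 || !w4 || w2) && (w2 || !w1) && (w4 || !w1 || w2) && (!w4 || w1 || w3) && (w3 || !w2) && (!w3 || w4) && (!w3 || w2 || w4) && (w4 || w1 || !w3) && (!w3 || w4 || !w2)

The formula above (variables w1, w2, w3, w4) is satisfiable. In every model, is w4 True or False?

Suppose w4 = false.
(w2) alone gives w2 = true.
(w1) alone gives w1 = true.
(!w3) alone gives w3 = false.
That conflicts with the unit clause (w3).
So every satisfying assignment has w4 = True.

True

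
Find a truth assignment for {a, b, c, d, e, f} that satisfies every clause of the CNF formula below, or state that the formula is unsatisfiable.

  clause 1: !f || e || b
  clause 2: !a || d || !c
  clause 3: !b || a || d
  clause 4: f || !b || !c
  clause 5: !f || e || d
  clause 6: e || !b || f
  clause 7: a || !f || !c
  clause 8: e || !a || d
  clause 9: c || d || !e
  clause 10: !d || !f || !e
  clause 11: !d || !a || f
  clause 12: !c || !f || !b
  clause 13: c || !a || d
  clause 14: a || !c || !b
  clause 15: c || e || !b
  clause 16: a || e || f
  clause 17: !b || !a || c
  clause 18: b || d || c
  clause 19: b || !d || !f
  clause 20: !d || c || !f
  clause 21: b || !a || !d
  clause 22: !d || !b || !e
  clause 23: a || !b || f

Suppose f = false.
Suppose b = false.
Suppose d = true.
From the singleton clause (!a), a = false.
From the singleton clause (e), e = true.
Every clause is now satisfied; c is unconstrained.

a: false; b: false; c: true; d: true; e: true; f: false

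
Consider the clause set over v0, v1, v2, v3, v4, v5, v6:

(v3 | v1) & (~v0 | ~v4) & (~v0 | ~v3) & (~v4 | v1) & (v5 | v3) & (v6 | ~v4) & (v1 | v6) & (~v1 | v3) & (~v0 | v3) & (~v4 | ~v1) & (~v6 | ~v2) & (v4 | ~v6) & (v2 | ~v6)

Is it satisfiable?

Satisfiable

Case v3 = 1:
From the singleton clause (~v0), v0 = 0.
Case v4 = 0:
From the singleton clause (~v6), v6 = 0.
From the singleton clause (v1), v1 = 1.
No clause remains; v2, v5 are free.
A satisfying assignment: v0=0, v1=1, v2=0, v3=1, v4=0, v5=0, v6=0.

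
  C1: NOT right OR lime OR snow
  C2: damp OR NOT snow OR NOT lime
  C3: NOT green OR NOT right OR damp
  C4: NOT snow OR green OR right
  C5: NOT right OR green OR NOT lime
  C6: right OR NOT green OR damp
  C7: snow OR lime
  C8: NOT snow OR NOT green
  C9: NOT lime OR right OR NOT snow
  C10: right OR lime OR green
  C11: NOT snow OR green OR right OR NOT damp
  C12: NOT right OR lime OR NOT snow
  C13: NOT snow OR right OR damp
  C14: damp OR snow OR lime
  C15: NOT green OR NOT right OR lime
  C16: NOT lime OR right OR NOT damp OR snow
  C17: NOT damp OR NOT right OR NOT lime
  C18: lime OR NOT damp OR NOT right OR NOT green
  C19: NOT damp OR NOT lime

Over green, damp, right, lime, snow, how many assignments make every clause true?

There are 2^5 = 32 truth assignments over (green, damp, right, lime, snow).
Split on lime. With lime = true, the clauses containing lime are satisfied and NOT lime drops from the rest; 1 of the 2^4 = 16 assignments to the other variables satisfy what remains.
With lime = false, by the same count on the reduced clause set, 0 assignments work.
Total: 1 + 0 = 1.

1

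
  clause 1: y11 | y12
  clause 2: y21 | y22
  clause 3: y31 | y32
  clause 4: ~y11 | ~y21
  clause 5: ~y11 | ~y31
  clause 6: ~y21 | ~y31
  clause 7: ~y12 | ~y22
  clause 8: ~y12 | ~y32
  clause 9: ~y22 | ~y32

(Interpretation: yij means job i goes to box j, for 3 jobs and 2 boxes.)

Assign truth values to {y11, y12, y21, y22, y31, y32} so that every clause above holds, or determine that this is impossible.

Suppose y11 = 1.
From the singleton clause (~y21), y21 = 0.
From the singleton clause (y22), y22 = 1.
From the singleton clause (~y31), y31 = 0.
From the singleton clause (y32), y32 = 1.
Now (~y32) is unsatisfied and unit — conflict.
That branch fails; take y11 = 0 instead.
From the singleton clause (y12), y12 = 1.
From the singleton clause (~y22), y22 = 0.
From the singleton clause (y21), y21 = 1.
From the singleton clause (~y31), y31 = 0.
From the singleton clause (y32), y32 = 1.
Now (~y32) is unsatisfied and unit — conflict.
Either choice for y11 ends in contradiction.

UNSATISFIABLE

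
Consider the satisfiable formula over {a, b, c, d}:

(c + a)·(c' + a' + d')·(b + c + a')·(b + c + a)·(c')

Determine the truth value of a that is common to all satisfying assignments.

True

Suppose a = 0.
From the singleton clause (c), c = 1.
Now (c') is unsatisfied and unit — conflict.
So every satisfying assignment has a = True.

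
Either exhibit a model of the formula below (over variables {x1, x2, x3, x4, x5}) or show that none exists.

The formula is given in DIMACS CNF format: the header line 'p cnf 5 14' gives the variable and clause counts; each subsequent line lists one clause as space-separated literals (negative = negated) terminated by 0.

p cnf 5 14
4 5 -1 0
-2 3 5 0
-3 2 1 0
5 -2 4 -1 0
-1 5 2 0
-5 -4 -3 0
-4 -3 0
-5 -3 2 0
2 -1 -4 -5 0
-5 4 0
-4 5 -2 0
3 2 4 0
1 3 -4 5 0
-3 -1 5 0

Branch on x4: set x4 = False.
Unit clause (¬x5) forces x5 = False.
Unit clause (¬x1) forces x1 = False.
Branch on x2: set x2 = True.
Unit clause (x3) forces x3 = True.
Every clause now holds.

x1: False, x2: True, x3: True, x4: False, x5: False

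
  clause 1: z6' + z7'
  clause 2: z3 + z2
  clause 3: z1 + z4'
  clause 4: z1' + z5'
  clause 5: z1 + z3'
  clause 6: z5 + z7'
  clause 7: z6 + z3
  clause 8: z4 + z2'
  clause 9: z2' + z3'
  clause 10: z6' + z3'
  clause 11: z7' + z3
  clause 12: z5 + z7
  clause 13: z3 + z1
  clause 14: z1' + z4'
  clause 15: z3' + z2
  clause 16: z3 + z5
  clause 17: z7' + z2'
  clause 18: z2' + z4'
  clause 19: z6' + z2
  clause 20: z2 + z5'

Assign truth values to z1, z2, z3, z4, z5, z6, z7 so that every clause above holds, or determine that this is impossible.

Case z6 = 0:
(z3) alone gives z3 = 1.
(z1) alone gives z1 = 1.
(z5') alone gives z5 = 0.
(z7') alone gives z7 = 0.
Now (z7) is unsatisfied and unit — conflict.
Backtrack on z6: now try z6 = 1.
(z7') alone gives z7 = 0.
(z3') alone gives z3 = 0.
(z2) alone gives z2 = 1.
(z4) alone gives z4 = 1.
Now (z4') is unsatisfied and unit — conflict.
Neither z6 = 1 nor z6 = 0 works.

UNSATISFIABLE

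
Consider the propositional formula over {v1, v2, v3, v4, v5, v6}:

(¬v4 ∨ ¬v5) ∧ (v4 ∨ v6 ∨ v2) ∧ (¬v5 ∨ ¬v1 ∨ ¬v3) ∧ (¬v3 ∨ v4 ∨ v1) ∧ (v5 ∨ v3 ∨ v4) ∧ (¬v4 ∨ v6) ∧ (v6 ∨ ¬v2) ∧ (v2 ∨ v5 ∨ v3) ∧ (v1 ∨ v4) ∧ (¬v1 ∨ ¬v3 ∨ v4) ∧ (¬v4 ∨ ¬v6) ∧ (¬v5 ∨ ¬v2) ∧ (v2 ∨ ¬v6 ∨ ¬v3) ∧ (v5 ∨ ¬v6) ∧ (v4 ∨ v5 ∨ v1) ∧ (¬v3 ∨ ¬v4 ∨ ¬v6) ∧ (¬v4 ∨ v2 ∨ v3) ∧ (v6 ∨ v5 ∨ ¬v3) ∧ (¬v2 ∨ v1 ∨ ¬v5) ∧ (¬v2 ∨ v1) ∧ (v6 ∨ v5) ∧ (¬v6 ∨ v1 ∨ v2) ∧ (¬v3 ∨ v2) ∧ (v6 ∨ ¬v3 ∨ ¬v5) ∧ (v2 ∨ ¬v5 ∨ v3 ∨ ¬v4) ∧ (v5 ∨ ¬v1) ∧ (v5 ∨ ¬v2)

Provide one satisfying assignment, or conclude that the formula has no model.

Case v4 = False:
(v1) alone gives v1 = True.
(¬v3) alone gives v3 = False.
(v5) alone gives v5 = True.
(¬v2) alone gives v2 = False.
(v6) alone gives v6 = True.
All clauses are satisfied.

v1=True; v2=False; v3=False; v4=False; v5=True; v6=True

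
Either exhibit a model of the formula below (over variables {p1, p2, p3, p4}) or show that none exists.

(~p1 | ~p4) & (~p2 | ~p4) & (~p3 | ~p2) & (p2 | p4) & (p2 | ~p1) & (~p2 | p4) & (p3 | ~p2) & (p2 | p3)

Branch on p1: set p1 = 0.
Branch on p2: set p2 = 0.
The clause (p4) is unit, so p4 = 1.
The clause (p3) is unit, so p3 = 1.
All clauses are satisfied.

p1 ↦ 0, p2 ↦ 0, p3 ↦ 1, p4 ↦ 1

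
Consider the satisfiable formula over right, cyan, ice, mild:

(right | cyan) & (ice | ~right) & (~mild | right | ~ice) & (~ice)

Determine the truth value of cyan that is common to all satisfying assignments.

Suppose cyan = 0.
The clause (right) is unit, so right = 1.
The clause (ice) is unit, so ice = 1.
Now (~ice) is unsatisfied and unit — conflict.
So every satisfying assignment has cyan = True.

True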